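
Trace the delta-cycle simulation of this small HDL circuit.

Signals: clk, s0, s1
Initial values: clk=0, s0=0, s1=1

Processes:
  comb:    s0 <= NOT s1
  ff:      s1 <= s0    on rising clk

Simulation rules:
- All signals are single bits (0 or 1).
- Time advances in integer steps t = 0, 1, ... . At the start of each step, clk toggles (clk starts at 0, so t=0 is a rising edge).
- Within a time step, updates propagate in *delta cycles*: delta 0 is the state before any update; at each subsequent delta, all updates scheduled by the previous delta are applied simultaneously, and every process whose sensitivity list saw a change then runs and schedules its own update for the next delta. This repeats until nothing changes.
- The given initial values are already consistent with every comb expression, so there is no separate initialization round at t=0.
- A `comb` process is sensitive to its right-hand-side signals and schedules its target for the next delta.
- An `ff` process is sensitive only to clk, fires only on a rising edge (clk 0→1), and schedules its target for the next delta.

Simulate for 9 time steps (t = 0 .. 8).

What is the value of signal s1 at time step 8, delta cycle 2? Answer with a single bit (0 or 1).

0

t0.Δ0 s1=1 s0=0 clk=0
t0.Δ1 s1=1 s0=0 clk=1
t0.Δ2 s1=0 s0=0 clk=1
t0.Δ3 s1=0 s0=1 clk=1
t1.Δ0 s1=0 s0=1 clk=1
t1.Δ1 s1=0 s0=1 clk=0
t2.Δ0 s1=0 s0=1 clk=0
t2.Δ1 s1=0 s0=1 clk=1
t2.Δ2 s1=1 s0=1 clk=1
t2.Δ3 s1=1 s0=0 clk=1
t3.Δ0 s1=1 s0=0 clk=1
t3.Δ1 s1=1 s0=0 clk=0
t4.Δ0 s1=1 s0=0 clk=0
t4.Δ1 s1=1 s0=0 clk=1
t4.Δ2 s1=0 s0=0 clk=1
t4.Δ3 s1=0 s0=1 clk=1
t5.Δ0 s1=0 s0=1 clk=1
t5.Δ1 s1=0 s0=1 clk=0
t6.Δ0 s1=0 s0=1 clk=0
t6.Δ1 s1=0 s0=1 clk=1
t6.Δ2 s1=1 s0=1 clk=1
t6.Δ3 s1=1 s0=0 clk=1
t7.Δ0 s1=1 s0=0 clk=1
t7.Δ1 s1=1 s0=0 clk=0
t8.Δ0 s1=1 s0=0 clk=0
t8.Δ1 s1=1 s0=0 clk=1
t8.Δ2 s1=0 s0=0 clk=1
t8.Δ3 s1=0 s0=1 clk=1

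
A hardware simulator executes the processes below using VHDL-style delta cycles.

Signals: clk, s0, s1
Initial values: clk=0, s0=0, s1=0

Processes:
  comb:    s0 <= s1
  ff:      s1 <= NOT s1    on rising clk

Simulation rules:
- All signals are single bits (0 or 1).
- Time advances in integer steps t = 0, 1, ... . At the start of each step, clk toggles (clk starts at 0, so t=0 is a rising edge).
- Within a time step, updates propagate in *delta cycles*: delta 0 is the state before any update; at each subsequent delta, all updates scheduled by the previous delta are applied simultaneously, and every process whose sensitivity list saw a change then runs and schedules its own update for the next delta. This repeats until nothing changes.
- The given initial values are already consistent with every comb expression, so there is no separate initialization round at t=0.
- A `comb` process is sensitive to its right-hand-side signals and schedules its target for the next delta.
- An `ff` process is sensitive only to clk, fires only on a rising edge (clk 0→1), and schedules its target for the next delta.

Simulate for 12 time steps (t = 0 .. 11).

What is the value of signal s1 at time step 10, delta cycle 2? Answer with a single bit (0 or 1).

0

[bits: s1,clk,s0]
t=0: Δ0=000 Δ1=010 Δ2=110 Δ3=111 | 3Δ
t=1: Δ0=111 Δ1=101 | 1Δ
t=2: Δ0=101 Δ1=111 Δ2=011 Δ3=010 | 3Δ
t=3: Δ0=010 Δ1=000 | 1Δ
t=4: Δ0=000 Δ1=010 Δ2=110 Δ3=111 | 3Δ
t=5: Δ0=111 Δ1=101 | 1Δ
t=6: Δ0=101 Δ1=111 Δ2=011 Δ3=010 | 3Δ
t=7: Δ0=010 Δ1=000 | 1Δ
t=8: Δ0=000 Δ1=010 Δ2=110 Δ3=111 | 3Δ
t=9: Δ0=111 Δ1=101 | 1Δ
t=10: Δ0=101 Δ1=111 Δ2=011 Δ3=010 | 3Δ
t=11: Δ0=010 Δ1=000 | 1Δ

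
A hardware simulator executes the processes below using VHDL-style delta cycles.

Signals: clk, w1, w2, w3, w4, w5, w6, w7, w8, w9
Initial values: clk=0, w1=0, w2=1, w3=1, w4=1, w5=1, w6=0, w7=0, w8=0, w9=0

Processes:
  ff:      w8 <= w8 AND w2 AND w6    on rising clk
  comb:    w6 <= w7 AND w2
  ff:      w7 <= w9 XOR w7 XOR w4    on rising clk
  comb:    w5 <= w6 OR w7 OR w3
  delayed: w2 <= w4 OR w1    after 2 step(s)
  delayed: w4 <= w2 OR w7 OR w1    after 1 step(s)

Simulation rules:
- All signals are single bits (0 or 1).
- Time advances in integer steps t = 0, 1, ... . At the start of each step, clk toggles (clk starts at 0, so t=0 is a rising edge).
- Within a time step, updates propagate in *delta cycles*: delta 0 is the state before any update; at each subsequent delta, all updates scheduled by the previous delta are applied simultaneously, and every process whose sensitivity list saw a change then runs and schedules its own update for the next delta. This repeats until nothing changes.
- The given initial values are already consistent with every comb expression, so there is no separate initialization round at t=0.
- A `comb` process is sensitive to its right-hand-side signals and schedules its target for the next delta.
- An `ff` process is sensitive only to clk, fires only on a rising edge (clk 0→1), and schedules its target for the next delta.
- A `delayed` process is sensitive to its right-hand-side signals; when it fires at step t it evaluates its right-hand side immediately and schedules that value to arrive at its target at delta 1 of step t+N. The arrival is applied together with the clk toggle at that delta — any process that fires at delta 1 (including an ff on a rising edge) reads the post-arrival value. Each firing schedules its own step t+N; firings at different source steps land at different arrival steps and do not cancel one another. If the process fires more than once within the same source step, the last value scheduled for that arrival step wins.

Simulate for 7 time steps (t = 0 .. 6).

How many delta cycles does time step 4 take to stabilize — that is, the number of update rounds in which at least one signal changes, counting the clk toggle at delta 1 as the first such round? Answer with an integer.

3

t0.Δ0 w9=0 w5=1 w6=0 w7=0 w2=1 w1=0 w4=1 w3=1 clk=0 w8=0
t0.Δ1 w9=0 w5=1 w6=0 w7=0 w2=1 w1=0 w4=1 w3=1 clk=1 w8=0
t0.Δ2 w9=0 w5=1 w6=0 w7=1 w2=1 w1=0 w4=1 w3=1 clk=1 w8=0
t0.Δ3 w9=0 w5=1 w6=1 w7=1 w2=1 w1=0 w4=1 w3=1 clk=1 w8=0
t1.Δ0 w9=0 w5=1 w6=1 w7=1 w2=1 w1=0 w4=1 w3=1 clk=1 w8=0
t1.Δ1 w9=0 w5=1 w6=1 w7=1 w2=1 w1=0 w4=1 w3=1 clk=0 w8=0
t2.Δ0 w9=0 w5=1 w6=1 w7=1 w2=1 w1=0 w4=1 w3=1 clk=0 w8=0
t2.Δ1 w9=0 w5=1 w6=1 w7=1 w2=1 w1=0 w4=1 w3=1 clk=1 w8=0
t2.Δ2 w9=0 w5=1 w6=1 w7=0 w2=1 w1=0 w4=1 w3=1 clk=1 w8=0
t2.Δ3 w9=0 w5=1 w6=0 w7=0 w2=1 w1=0 w4=1 w3=1 clk=1 w8=0
t3.Δ0 w9=0 w5=1 w6=0 w7=0 w2=1 w1=0 w4=1 w3=1 clk=1 w8=0
t3.Δ1 w9=0 w5=1 w6=0 w7=0 w2=1 w1=0 w4=1 w3=1 clk=0 w8=0
t4.Δ0 w9=0 w5=1 w6=0 w7=0 w2=1 w1=0 w4=1 w3=1 clk=0 w8=0
t4.Δ1 w9=0 w5=1 w6=0 w7=0 w2=1 w1=0 w4=1 w3=1 clk=1 w8=0
t4.Δ2 w9=0 w5=1 w6=0 w7=1 w2=1 w1=0 w4=1 w3=1 clk=1 w8=0
t4.Δ3 w9=0 w5=1 w6=1 w7=1 w2=1 w1=0 w4=1 w3=1 clk=1 w8=0
t5.Δ0 w9=0 w5=1 w6=1 w7=1 w2=1 w1=0 w4=1 w3=1 clk=1 w8=0
t5.Δ1 w9=0 w5=1 w6=1 w7=1 w2=1 w1=0 w4=1 w3=1 clk=0 w8=0
t6.Δ0 w9=0 w5=1 w6=1 w7=1 w2=1 w1=0 w4=1 w3=1 clk=0 w8=0
t6.Δ1 w9=0 w5=1 w6=1 w7=1 w2=1 w1=0 w4=1 w3=1 clk=1 w8=0
t6.Δ2 w9=0 w5=1 w6=1 w7=0 w2=1 w1=0 w4=1 w3=1 clk=1 w8=0
t6.Δ3 w9=0 w5=1 w6=0 w7=0 w2=1 w1=0 w4=1 w3=1 clk=1 w8=0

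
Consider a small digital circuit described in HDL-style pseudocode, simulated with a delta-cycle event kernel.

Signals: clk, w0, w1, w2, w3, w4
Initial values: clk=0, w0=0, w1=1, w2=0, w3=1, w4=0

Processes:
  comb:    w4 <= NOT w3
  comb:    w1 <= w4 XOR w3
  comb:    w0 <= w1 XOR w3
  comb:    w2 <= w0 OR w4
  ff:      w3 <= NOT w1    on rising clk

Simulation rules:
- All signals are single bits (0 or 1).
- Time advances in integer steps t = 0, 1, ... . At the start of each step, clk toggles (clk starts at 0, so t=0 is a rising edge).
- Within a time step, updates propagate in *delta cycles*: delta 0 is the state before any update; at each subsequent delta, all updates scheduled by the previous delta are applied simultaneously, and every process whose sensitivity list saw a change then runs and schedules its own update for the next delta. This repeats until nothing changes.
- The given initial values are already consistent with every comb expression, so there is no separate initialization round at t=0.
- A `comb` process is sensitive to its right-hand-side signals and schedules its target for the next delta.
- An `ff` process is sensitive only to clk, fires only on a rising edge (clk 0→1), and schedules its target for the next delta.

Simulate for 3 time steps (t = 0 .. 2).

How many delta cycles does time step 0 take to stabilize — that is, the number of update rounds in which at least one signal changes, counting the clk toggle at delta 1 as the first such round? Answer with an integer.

5

[bits: w1,w4,w0,w3,clk,w2]
t=0: Δ0=100100 Δ1=100110 Δ2=100010 Δ3=011010 Δ4=110011 Δ5=111011 | 5Δ
t=1: Δ0=111011 Δ1=111001 | 1Δ
t=2: Δ0=111001 Δ1=111011 | 1Δ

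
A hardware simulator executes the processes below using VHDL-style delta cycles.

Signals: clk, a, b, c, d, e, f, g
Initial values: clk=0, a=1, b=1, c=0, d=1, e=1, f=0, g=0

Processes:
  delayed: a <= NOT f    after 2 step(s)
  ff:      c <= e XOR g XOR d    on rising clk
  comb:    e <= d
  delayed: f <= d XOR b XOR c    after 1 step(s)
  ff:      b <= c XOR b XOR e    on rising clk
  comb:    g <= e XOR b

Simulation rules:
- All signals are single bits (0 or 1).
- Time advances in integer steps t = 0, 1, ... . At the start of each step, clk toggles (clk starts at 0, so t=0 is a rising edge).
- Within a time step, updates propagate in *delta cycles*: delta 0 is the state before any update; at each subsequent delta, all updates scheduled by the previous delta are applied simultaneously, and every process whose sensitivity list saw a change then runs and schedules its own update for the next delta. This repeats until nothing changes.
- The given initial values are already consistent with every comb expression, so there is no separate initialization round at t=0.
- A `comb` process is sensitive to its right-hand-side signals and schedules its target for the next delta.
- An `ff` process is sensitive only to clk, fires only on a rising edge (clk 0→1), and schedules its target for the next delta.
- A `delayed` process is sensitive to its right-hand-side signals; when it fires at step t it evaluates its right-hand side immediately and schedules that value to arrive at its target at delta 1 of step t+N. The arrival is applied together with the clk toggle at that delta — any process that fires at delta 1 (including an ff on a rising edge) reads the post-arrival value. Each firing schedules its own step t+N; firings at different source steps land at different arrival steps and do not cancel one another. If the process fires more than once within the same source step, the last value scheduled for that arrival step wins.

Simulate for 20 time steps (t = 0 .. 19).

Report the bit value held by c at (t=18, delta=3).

[bits: clk,g,d,b,f,a,e,c]
t=0: Δ0=00110110 Δ1=10110110 Δ2=10100110 Δ3=11100110 | 3Δ
t=1: Δ0=11100110 Δ1=01101110 | 1Δ
t=2: Δ0=01101110 Δ1=11101110 Δ2=11111111 Δ3=10111111 | 3Δ
t=3: Δ0=10111111 Δ1=00111011 | 1Δ
t=4: Δ0=00111011 Δ1=10111011 Δ2=10111010 | 2Δ
t=5: Δ0=10111010 Δ1=00110010 | 1Δ
t=6: Δ0=00110010 Δ1=10110010 Δ2=10100010 Δ3=11100010 | 3Δ
t=7: Δ0=11100010 Δ1=01101110 | 1Δ
t=8: Δ0=01101110 Δ1=11101110 Δ2=11111111 Δ3=10111111 | 3Δ
t=9: Δ0=10111111 Δ1=00111011 | 1Δ
t=10: Δ0=00111011 Δ1=10111011 Δ2=10111010 | 2Δ
t=11: Δ0=10111010 Δ1=00110010 | 1Δ
t=12: Δ0=00110010 Δ1=10110010 Δ2=10100010 Δ3=11100010 | 3Δ
t=13: Δ0=11100010 Δ1=01101110 | 1Δ
t=14: Δ0=01101110 Δ1=11101110 Δ2=11111111 Δ3=10111111 | 3Δ
t=15: Δ0=10111111 Δ1=00111011 | 1Δ
t=16: Δ0=00111011 Δ1=10111011 Δ2=10111010 | 2Δ
t=17: Δ0=10111010 Δ1=00110010 | 1Δ
t=18: Δ0=00110010 Δ1=10110010 Δ2=10100010 Δ3=11100010 | 3Δ
t=19: Δ0=11100010 Δ1=01101110 | 1Δ

0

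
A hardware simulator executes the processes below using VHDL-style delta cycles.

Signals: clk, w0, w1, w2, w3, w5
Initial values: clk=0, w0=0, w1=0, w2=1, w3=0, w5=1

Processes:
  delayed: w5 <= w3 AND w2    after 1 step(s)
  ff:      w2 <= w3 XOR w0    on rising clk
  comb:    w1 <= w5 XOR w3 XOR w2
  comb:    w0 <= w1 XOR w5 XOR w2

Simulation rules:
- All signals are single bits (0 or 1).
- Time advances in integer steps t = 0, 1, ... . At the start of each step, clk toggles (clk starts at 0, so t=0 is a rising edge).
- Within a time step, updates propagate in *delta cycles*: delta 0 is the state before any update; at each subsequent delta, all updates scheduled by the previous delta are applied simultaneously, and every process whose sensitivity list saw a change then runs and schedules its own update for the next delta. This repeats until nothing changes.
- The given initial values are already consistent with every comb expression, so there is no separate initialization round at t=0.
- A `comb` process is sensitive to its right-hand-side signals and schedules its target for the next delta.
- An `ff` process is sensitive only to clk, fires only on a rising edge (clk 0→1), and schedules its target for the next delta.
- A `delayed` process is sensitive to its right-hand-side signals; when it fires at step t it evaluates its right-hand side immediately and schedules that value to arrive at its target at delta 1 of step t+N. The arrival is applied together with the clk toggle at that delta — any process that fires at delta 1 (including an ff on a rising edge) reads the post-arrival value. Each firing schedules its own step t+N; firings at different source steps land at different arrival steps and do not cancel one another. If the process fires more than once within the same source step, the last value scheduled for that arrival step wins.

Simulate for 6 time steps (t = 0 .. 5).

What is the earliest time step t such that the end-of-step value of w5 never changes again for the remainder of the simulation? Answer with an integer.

t0.Δ0 w1=0 clk=0 w5=1 w0=0 w3=0 w2=1
t0.Δ1 w1=0 clk=1 w5=1 w0=0 w3=0 w2=1
t0.Δ2 w1=0 clk=1 w5=1 w0=0 w3=0 w2=0
t0.Δ3 w1=1 clk=1 w5=1 w0=1 w3=0 w2=0
t0.Δ4 w1=1 clk=1 w5=1 w0=0 w3=0 w2=0
t1.Δ0 w1=1 clk=1 w5=1 w0=0 w3=0 w2=0
t1.Δ1 w1=1 clk=0 w5=0 w0=0 w3=0 w2=0
t1.Δ2 w1=0 clk=0 w5=0 w0=1 w3=0 w2=0
t1.Δ3 w1=0 clk=0 w5=0 w0=0 w3=0 w2=0
t2.Δ0 w1=0 clk=0 w5=0 w0=0 w3=0 w2=0
t2.Δ1 w1=0 clk=1 w5=0 w0=0 w3=0 w2=0
t3.Δ0 w1=0 clk=1 w5=0 w0=0 w3=0 w2=0
t3.Δ1 w1=0 clk=0 w5=0 w0=0 w3=0 w2=0
t4.Δ0 w1=0 clk=0 w5=0 w0=0 w3=0 w2=0
t4.Δ1 w1=0 clk=1 w5=0 w0=0 w3=0 w2=0
t5.Δ0 w1=0 clk=1 w5=0 w0=0 w3=0 w2=0
t5.Δ1 w1=0 clk=0 w5=0 w0=0 w3=0 w2=0

1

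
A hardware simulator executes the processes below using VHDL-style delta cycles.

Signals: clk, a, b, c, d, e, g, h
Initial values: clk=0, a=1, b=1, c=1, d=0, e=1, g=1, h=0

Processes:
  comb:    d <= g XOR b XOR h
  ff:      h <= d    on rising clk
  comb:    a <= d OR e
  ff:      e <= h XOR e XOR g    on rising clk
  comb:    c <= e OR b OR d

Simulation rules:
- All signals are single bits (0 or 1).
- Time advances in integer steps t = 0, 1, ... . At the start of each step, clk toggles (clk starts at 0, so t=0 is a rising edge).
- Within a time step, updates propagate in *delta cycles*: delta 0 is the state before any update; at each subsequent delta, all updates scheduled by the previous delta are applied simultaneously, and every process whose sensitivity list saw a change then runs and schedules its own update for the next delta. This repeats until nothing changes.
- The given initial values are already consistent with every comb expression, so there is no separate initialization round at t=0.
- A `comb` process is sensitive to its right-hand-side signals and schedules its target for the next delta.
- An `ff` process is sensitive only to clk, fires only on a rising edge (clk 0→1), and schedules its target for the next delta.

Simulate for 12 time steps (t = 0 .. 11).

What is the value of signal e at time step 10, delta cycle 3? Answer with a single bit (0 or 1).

1

t=0 Δ0: clk=0 g=1 h=0 e=1 d=0 b=1 c=1 a=1
  Δ1: clk:0→1
  Δ2: e:1→0
  Δ3: a:1→0
  (3Δ to stable)
t=1 Δ0: clk=1 g=1 h=0 e=0 d=0 b=1 c=1 a=0
  Δ1: clk:1→0
  (1Δ to stable)
t=2 Δ0: clk=0 g=1 h=0 e=0 d=0 b=1 c=1 a=0
  Δ1: clk:0→1
  Δ2: e:0→1
  Δ3: a:0→1
  (3Δ to stable)
t=3 Δ0: clk=1 g=1 h=0 e=1 d=0 b=1 c=1 a=1
  Δ1: clk:1→0
  (1Δ to stable)
t=4 Δ0: clk=0 g=1 h=0 e=1 d=0 b=1 c=1 a=1
  Δ1: clk:0→1
  Δ2: e:1→0
  Δ3: a:1→0
  (3Δ to stable)
t=5 Δ0: clk=1 g=1 h=0 e=0 d=0 b=1 c=1 a=0
  Δ1: clk:1→0
  (1Δ to stable)
t=6 Δ0: clk=0 g=1 h=0 e=0 d=0 b=1 c=1 a=0
  Δ1: clk:0→1
  Δ2: e:0→1
  Δ3: a:0→1
  (3Δ to stable)
t=7 Δ0: clk=1 g=1 h=0 e=1 d=0 b=1 c=1 a=1
  Δ1: clk:1→0
  (1Δ to stable)
t=8 Δ0: clk=0 g=1 h=0 e=1 d=0 b=1 c=1 a=1
  Δ1: clk:0→1
  Δ2: e:1→0
  Δ3: a:1→0
  (3Δ to stable)
t=9 Δ0: clk=1 g=1 h=0 e=0 d=0 b=1 c=1 a=0
  Δ1: clk:1→0
  (1Δ to stable)
t=10 Δ0: clk=0 g=1 h=0 e=0 d=0 b=1 c=1 a=0
  Δ1: clk:0→1
  Δ2: e:0→1
  Δ3: a:0→1
  (3Δ to stable)
t=11 Δ0: clk=1 g=1 h=0 e=1 d=0 b=1 c=1 a=1
  Δ1: clk:1→0
  (1Δ to stable)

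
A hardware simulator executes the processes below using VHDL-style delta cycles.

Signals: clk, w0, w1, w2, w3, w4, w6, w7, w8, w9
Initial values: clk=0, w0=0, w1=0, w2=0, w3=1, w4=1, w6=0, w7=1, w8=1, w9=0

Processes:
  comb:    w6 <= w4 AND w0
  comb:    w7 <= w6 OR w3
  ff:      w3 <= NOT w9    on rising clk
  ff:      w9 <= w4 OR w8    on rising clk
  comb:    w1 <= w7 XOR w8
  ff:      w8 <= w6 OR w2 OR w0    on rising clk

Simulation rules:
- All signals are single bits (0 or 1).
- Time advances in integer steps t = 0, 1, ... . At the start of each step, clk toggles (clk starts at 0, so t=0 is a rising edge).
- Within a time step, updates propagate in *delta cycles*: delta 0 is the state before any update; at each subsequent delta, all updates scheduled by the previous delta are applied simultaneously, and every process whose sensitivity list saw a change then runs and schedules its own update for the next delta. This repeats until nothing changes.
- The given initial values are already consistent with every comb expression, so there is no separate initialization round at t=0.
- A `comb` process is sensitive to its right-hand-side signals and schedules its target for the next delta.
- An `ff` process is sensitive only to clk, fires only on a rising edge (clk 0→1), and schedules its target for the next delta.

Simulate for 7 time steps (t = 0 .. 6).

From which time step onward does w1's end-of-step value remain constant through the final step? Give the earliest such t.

2

t=0 Δ0: w9=0 w6=0 clk=0 w0=0 w4=1 w7=1 w2=0 w1=0 w3=1 w8=1
  Δ1: clk:0→1
  Δ2: w9:0→1, w8:1→0
  Δ3: w1:0→1
  (3Δ to stable)
t=1 Δ0: w9=1 w6=0 clk=1 w0=0 w4=1 w7=1 w2=0 w1=1 w3=1 w8=0
  Δ1: clk:1→0
  (1Δ to stable)
t=2 Δ0: w9=1 w6=0 clk=0 w0=0 w4=1 w7=1 w2=0 w1=1 w3=1 w8=0
  Δ1: clk:0→1
  Δ2: w3:1→0
  Δ3: w7:1→0
  Δ4: w1:1→0
  (4Δ to stable)
t=3 Δ0: w9=1 w6=0 clk=1 w0=0 w4=1 w7=0 w2=0 w1=0 w3=0 w8=0
  Δ1: clk:1→0
  (1Δ to stable)
t=4 Δ0: w9=1 w6=0 clk=0 w0=0 w4=1 w7=0 w2=0 w1=0 w3=0 w8=0
  Δ1: clk:0→1
  (1Δ to stable)
t=5 Δ0: w9=1 w6=0 clk=1 w0=0 w4=1 w7=0 w2=0 w1=0 w3=0 w8=0
  Δ1: clk:1→0
  (1Δ to stable)
t=6 Δ0: w9=1 w6=0 clk=0 w0=0 w4=1 w7=0 w2=0 w1=0 w3=0 w8=0
  Δ1: clk:0→1
  (1Δ to stable)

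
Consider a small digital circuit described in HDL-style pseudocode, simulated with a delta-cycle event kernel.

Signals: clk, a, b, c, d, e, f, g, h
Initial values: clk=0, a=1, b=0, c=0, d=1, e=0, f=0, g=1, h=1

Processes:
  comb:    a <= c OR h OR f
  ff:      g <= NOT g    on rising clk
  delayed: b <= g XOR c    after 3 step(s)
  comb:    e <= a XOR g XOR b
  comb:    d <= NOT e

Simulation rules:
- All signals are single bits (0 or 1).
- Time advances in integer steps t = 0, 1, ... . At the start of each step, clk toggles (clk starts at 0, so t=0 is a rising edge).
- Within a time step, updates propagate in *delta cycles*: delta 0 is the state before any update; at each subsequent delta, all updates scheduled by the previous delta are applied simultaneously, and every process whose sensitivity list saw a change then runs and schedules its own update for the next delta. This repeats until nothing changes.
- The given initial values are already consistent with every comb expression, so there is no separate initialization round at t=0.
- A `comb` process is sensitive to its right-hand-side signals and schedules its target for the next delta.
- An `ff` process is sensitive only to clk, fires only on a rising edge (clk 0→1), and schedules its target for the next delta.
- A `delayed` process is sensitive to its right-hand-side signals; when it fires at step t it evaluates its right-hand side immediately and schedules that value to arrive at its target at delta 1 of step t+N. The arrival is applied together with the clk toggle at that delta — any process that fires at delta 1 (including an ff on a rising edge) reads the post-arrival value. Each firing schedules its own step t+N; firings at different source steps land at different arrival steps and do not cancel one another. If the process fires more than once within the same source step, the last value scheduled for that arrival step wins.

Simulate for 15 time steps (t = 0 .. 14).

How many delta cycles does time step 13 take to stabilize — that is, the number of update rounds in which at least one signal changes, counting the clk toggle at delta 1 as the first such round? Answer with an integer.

3

[bits: d,g,e,b,clk,f,a,h,c]
t=0: Δ0=110000110 Δ1=110010110 Δ2=100010110 Δ3=101010110 Δ4=001010110 | 4Δ
t=1: Δ0=001010110 Δ1=001000110 | 1Δ
t=2: Δ0=001000110 Δ1=001010110 Δ2=011010110 Δ3=010010110 Δ4=110010110 | 4Δ
t=3: Δ0=110010110 Δ1=110000110 | 1Δ
t=4: Δ0=110000110 Δ1=110010110 Δ2=100010110 Δ3=101010110 Δ4=001010110 | 4Δ
t=5: Δ0=001010110 Δ1=001100110 Δ2=000100110 Δ3=100100110 | 3Δ
t=6: Δ0=100100110 Δ1=100110110 Δ2=110110110 Δ3=111110110 Δ4=011110110 | 4Δ
t=7: Δ0=011110110 Δ1=011000110 Δ2=010000110 Δ3=110000110 | 3Δ
t=8: Δ0=110000110 Δ1=110010110 Δ2=100010110 Δ3=101010110 Δ4=001010110 | 4Δ
t=9: Δ0=001010110 Δ1=001100110 Δ2=000100110 Δ3=100100110 | 3Δ
t=10: Δ0=100100110 Δ1=100110110 Δ2=110110110 Δ3=111110110 Δ4=011110110 | 4Δ
t=11: Δ0=011110110 Δ1=011000110 Δ2=010000110 Δ3=110000110 | 3Δ
t=12: Δ0=110000110 Δ1=110010110 Δ2=100010110 Δ3=101010110 Δ4=001010110 | 4Δ
t=13: Δ0=001010110 Δ1=001100110 Δ2=000100110 Δ3=100100110 | 3Δ
t=14: Δ0=100100110 Δ1=100110110 Δ2=110110110 Δ3=111110110 Δ4=011110110 | 4Δ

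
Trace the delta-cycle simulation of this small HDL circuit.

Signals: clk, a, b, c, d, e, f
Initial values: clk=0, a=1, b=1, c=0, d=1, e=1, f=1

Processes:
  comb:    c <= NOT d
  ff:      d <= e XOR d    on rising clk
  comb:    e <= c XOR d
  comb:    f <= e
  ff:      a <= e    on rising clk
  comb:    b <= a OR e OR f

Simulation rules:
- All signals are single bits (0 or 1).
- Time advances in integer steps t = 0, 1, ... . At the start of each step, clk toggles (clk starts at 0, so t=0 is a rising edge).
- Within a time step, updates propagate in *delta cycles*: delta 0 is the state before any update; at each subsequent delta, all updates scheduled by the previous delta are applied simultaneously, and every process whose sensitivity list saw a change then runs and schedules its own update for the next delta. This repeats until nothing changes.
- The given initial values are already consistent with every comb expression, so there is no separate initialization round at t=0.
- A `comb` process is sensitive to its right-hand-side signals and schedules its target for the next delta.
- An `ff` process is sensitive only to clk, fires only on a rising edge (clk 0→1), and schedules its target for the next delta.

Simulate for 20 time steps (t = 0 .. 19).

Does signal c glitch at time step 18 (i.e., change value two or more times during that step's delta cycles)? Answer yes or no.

t0.Δ0 b=1 f=1 c=0 clk=0 a=1 e=1 d=1
t0.Δ1 b=1 f=1 c=0 clk=1 a=1 e=1 d=1
t0.Δ2 b=1 f=1 c=0 clk=1 a=1 e=1 d=0
t0.Δ3 b=1 f=1 c=1 clk=1 a=1 e=0 d=0
t0.Δ4 b=1 f=0 c=1 clk=1 a=1 e=1 d=0
t0.Δ5 b=1 f=1 c=1 clk=1 a=1 e=1 d=0
t1.Δ0 b=1 f=1 c=1 clk=1 a=1 e=1 d=0
t1.Δ1 b=1 f=1 c=1 clk=0 a=1 e=1 d=0
t2.Δ0 b=1 f=1 c=1 clk=0 a=1 e=1 d=0
t2.Δ1 b=1 f=1 c=1 clk=1 a=1 e=1 d=0
t2.Δ2 b=1 f=1 c=1 clk=1 a=1 e=1 d=1
t2.Δ3 b=1 f=1 c=0 clk=1 a=1 e=0 d=1
t2.Δ4 b=1 f=0 c=0 clk=1 a=1 e=1 d=1
t2.Δ5 b=1 f=1 c=0 clk=1 a=1 e=1 d=1
t3.Δ0 b=1 f=1 c=0 clk=1 a=1 e=1 d=1
t3.Δ1 b=1 f=1 c=0 clk=0 a=1 e=1 d=1
t4.Δ0 b=1 f=1 c=0 clk=0 a=1 e=1 d=1
t4.Δ1 b=1 f=1 c=0 clk=1 a=1 e=1 d=1
t4.Δ2 b=1 f=1 c=0 clk=1 a=1 e=1 d=0
t4.Δ3 b=1 f=1 c=1 clk=1 a=1 e=0 d=0
t4.Δ4 b=1 f=0 c=1 clk=1 a=1 e=1 d=0
t4.Δ5 b=1 f=1 c=1 clk=1 a=1 e=1 d=0
t5.Δ0 b=1 f=1 c=1 clk=1 a=1 e=1 d=0
t5.Δ1 b=1 f=1 c=1 clk=0 a=1 e=1 d=0
t6.Δ0 b=1 f=1 c=1 clk=0 a=1 e=1 d=0
t6.Δ1 b=1 f=1 c=1 clk=1 a=1 e=1 d=0
t6.Δ2 b=1 f=1 c=1 clk=1 a=1 e=1 d=1
t6.Δ3 b=1 f=1 c=0 clk=1 a=1 e=0 d=1
t6.Δ4 b=1 f=0 c=0 clk=1 a=1 e=1 d=1
t6.Δ5 b=1 f=1 c=0 clk=1 a=1 e=1 d=1
t7.Δ0 b=1 f=1 c=0 clk=1 a=1 e=1 d=1
t7.Δ1 b=1 f=1 c=0 clk=0 a=1 e=1 d=1
t8.Δ0 b=1 f=1 c=0 clk=0 a=1 e=1 d=1
t8.Δ1 b=1 f=1 c=0 clk=1 a=1 e=1 d=1
t8.Δ2 b=1 f=1 c=0 clk=1 a=1 e=1 d=0
t8.Δ3 b=1 f=1 c=1 clk=1 a=1 e=0 d=0
t8.Δ4 b=1 f=0 c=1 clk=1 a=1 e=1 d=0
t8.Δ5 b=1 f=1 c=1 clk=1 a=1 e=1 d=0
t9.Δ0 b=1 f=1 c=1 clk=1 a=1 e=1 d=0
t9.Δ1 b=1 f=1 c=1 clk=0 a=1 e=1 d=0
t10.Δ0 b=1 f=1 c=1 clk=0 a=1 e=1 d=0
t10.Δ1 b=1 f=1 c=1 clk=1 a=1 e=1 d=0
t10.Δ2 b=1 f=1 c=1 clk=1 a=1 e=1 d=1
t10.Δ3 b=1 f=1 c=0 clk=1 a=1 e=0 d=1
t10.Δ4 b=1 f=0 c=0 clk=1 a=1 e=1 d=1
t10.Δ5 b=1 f=1 c=0 clk=1 a=1 e=1 d=1
t11.Δ0 b=1 f=1 c=0 clk=1 a=1 e=1 d=1
t11.Δ1 b=1 f=1 c=0 clk=0 a=1 e=1 d=1
t12.Δ0 b=1 f=1 c=0 clk=0 a=1 e=1 d=1
t12.Δ1 b=1 f=1 c=0 clk=1 a=1 e=1 d=1
t12.Δ2 b=1 f=1 c=0 clk=1 a=1 e=1 d=0
t12.Δ3 b=1 f=1 c=1 clk=1 a=1 e=0 d=0
t12.Δ4 b=1 f=0 c=1 clk=1 a=1 e=1 d=0
t12.Δ5 b=1 f=1 c=1 clk=1 a=1 e=1 d=0
t13.Δ0 b=1 f=1 c=1 clk=1 a=1 e=1 d=0
t13.Δ1 b=1 f=1 c=1 clk=0 a=1 e=1 d=0
t14.Δ0 b=1 f=1 c=1 clk=0 a=1 e=1 d=0
t14.Δ1 b=1 f=1 c=1 clk=1 a=1 e=1 d=0
t14.Δ2 b=1 f=1 c=1 clk=1 a=1 e=1 d=1
t14.Δ3 b=1 f=1 c=0 clk=1 a=1 e=0 d=1
t14.Δ4 b=1 f=0 c=0 clk=1 a=1 e=1 d=1
t14.Δ5 b=1 f=1 c=0 clk=1 a=1 e=1 d=1
t15.Δ0 b=1 f=1 c=0 clk=1 a=1 e=1 d=1
t15.Δ1 b=1 f=1 c=0 clk=0 a=1 e=1 d=1
t16.Δ0 b=1 f=1 c=0 clk=0 a=1 e=1 d=1
t16.Δ1 b=1 f=1 c=0 clk=1 a=1 e=1 d=1
t16.Δ2 b=1 f=1 c=0 clk=1 a=1 e=1 d=0
t16.Δ3 b=1 f=1 c=1 clk=1 a=1 e=0 d=0
t16.Δ4 b=1 f=0 c=1 clk=1 a=1 e=1 d=0
t16.Δ5 b=1 f=1 c=1 clk=1 a=1 e=1 d=0
t17.Δ0 b=1 f=1 c=1 clk=1 a=1 e=1 d=0
t17.Δ1 b=1 f=1 c=1 clk=0 a=1 e=1 d=0
t18.Δ0 b=1 f=1 c=1 clk=0 a=1 e=1 d=0
t18.Δ1 b=1 f=1 c=1 clk=1 a=1 e=1 d=0
t18.Δ2 b=1 f=1 c=1 clk=1 a=1 e=1 d=1
t18.Δ3 b=1 f=1 c=0 clk=1 a=1 e=0 d=1
t18.Δ4 b=1 f=0 c=0 clk=1 a=1 e=1 d=1
t18.Δ5 b=1 f=1 c=0 clk=1 a=1 e=1 d=1
t19.Δ0 b=1 f=1 c=0 clk=1 a=1 e=1 d=1
t19.Δ1 b=1 f=1 c=0 clk=0 a=1 e=1 d=1

no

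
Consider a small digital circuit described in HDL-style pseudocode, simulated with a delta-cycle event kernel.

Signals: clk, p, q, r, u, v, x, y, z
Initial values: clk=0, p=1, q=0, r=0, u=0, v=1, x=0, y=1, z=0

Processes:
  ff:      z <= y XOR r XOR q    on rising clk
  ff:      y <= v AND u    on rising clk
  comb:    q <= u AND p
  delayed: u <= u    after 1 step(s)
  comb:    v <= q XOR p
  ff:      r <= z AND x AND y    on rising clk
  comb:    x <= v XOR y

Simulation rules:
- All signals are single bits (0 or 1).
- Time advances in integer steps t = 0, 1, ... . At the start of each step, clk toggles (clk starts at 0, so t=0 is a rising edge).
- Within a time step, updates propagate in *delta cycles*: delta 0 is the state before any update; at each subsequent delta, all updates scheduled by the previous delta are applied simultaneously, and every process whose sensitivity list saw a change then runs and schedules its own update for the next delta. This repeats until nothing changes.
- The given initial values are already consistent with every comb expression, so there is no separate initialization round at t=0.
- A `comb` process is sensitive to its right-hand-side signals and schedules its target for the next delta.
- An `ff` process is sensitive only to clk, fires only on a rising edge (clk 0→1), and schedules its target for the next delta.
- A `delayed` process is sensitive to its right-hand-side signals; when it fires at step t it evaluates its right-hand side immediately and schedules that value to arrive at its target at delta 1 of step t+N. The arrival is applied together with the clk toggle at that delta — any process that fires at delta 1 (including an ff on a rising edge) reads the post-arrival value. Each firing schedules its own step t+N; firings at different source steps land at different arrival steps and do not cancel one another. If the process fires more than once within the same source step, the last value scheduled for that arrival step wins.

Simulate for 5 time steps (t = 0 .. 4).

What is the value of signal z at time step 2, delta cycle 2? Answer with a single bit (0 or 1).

t0.Δ0 p=1 x=0 y=1 z=0 r=0 u=0 q=0 clk=0 v=1
t0.Δ1 p=1 x=0 y=1 z=0 r=0 u=0 q=0 clk=1 v=1
t0.Δ2 p=1 x=0 y=0 z=1 r=0 u=0 q=0 clk=1 v=1
t0.Δ3 p=1 x=1 y=0 z=1 r=0 u=0 q=0 clk=1 v=1
t1.Δ0 p=1 x=1 y=0 z=1 r=0 u=0 q=0 clk=1 v=1
t1.Δ1 p=1 x=1 y=0 z=1 r=0 u=0 q=0 clk=0 v=1
t2.Δ0 p=1 x=1 y=0 z=1 r=0 u=0 q=0 clk=0 v=1
t2.Δ1 p=1 x=1 y=0 z=1 r=0 u=0 q=0 clk=1 v=1
t2.Δ2 p=1 x=1 y=0 z=0 r=0 u=0 q=0 clk=1 v=1
t3.Δ0 p=1 x=1 y=0 z=0 r=0 u=0 q=0 clk=1 v=1
t3.Δ1 p=1 x=1 y=0 z=0 r=0 u=0 q=0 clk=0 v=1
t4.Δ0 p=1 x=1 y=0 z=0 r=0 u=0 q=0 clk=0 v=1
t4.Δ1 p=1 x=1 y=0 z=0 r=0 u=0 q=0 clk=1 v=1

0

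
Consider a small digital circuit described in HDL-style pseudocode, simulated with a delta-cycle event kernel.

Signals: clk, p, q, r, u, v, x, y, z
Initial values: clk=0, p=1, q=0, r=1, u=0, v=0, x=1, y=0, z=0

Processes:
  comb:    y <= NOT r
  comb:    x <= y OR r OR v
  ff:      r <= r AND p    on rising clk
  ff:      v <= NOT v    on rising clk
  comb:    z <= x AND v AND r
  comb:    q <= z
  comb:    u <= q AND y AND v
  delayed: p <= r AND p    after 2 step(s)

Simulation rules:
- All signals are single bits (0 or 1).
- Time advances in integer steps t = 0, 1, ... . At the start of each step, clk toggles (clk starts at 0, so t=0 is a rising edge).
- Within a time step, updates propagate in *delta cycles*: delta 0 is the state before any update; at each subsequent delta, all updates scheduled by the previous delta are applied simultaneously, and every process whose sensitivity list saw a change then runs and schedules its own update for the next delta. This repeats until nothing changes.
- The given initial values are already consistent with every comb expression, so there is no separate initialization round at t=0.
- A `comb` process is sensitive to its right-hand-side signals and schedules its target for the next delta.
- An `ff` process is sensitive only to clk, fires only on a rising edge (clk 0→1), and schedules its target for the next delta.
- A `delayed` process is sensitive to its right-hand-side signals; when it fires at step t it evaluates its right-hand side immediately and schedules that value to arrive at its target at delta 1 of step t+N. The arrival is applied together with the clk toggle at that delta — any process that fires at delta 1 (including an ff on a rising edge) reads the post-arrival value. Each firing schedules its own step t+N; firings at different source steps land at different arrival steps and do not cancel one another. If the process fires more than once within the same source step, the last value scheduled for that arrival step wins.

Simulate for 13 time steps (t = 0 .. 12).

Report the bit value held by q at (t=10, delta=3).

1

[bits: r,q,v,p,x,y,z,u,clk]
t=0: Δ0=100110000 Δ1=100110001 Δ2=101110001 Δ3=101110101 Δ4=111110101 | 4Δ
t=1: Δ0=111110101 Δ1=111110100 | 1Δ
t=2: Δ0=111110100 Δ1=111110101 Δ2=110110101 Δ3=110110001 Δ4=100110001 | 4Δ
t=3: Δ0=100110001 Δ1=100110000 | 1Δ
t=4: Δ0=100110000 Δ1=100110001 Δ2=101110001 Δ3=101110101 Δ4=111110101 | 4Δ
t=5: Δ0=111110101 Δ1=111110100 | 1Δ
t=6: Δ0=111110100 Δ1=111110101 Δ2=110110101 Δ3=110110001 Δ4=100110001 | 4Δ
t=7: Δ0=100110001 Δ1=100110000 | 1Δ
t=8: Δ0=100110000 Δ1=100110001 Δ2=101110001 Δ3=101110101 Δ4=111110101 | 4Δ
t=9: Δ0=111110101 Δ1=111110100 | 1Δ
t=10: Δ0=111110100 Δ1=111110101 Δ2=110110101 Δ3=110110001 Δ4=100110001 | 4Δ
t=11: Δ0=100110001 Δ1=100110000 | 1Δ
t=12: Δ0=100110000 Δ1=100110001 Δ2=101110001 Δ3=101110101 Δ4=111110101 | 4Δ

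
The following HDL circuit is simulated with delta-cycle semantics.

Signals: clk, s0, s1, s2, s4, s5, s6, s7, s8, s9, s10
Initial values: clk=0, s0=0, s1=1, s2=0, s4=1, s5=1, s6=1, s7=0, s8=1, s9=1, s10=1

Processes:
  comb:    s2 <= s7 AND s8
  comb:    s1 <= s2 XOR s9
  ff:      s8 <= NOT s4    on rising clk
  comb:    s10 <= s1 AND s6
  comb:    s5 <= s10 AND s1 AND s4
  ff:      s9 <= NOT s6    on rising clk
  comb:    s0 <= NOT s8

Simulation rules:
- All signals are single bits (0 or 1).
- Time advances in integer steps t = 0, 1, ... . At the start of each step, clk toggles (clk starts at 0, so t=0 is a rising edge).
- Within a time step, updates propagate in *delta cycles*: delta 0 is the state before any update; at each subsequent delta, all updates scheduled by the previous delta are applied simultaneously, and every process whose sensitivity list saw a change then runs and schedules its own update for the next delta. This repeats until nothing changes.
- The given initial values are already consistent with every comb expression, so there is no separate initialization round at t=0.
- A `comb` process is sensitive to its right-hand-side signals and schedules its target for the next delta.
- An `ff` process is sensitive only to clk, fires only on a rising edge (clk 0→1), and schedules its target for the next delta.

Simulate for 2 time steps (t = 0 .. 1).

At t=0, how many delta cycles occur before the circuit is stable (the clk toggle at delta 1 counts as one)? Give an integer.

4

t=0 Δ0: s1=1 s4=1 s10=1 s5=1 s9=1 s2=0 s8=1 s7=0 clk=0 s0=0 s6=1
  Δ1: clk:0→1
  Δ2: s9:1→0, s8:1→0
  Δ3: s1:1→0, s0:0→1
  Δ4: s10:1→0, s5:1→0
  (4Δ to stable)
t=1 Δ0: s1=0 s4=1 s10=0 s5=0 s9=0 s2=0 s8=0 s7=0 clk=1 s0=1 s6=1
  Δ1: clk:1→0
  (1Δ to stable)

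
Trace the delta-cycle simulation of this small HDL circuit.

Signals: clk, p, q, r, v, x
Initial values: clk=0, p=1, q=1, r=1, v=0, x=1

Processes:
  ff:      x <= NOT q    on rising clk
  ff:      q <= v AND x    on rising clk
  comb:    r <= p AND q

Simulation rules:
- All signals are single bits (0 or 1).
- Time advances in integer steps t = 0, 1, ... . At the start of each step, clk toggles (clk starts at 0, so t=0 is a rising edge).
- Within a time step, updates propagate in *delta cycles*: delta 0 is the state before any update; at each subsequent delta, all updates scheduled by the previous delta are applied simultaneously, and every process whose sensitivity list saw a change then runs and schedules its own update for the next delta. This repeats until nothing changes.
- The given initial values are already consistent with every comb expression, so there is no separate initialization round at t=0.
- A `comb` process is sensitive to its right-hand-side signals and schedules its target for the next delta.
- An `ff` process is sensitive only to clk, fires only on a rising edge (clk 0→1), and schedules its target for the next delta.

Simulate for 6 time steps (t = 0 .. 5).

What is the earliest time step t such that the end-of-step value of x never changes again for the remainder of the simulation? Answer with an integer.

[bits: r,q,clk,p,v,x]
t=0: Δ0=110101 Δ1=111101 Δ2=101100 Δ3=001100 | 3Δ
t=1: Δ0=001100 Δ1=000100 | 1Δ
t=2: Δ0=000100 Δ1=001100 Δ2=001101 | 2Δ
t=3: Δ0=001101 Δ1=000101 | 1Δ
t=4: Δ0=000101 Δ1=001101 | 1Δ
t=5: Δ0=001101 Δ1=000101 | 1Δ

2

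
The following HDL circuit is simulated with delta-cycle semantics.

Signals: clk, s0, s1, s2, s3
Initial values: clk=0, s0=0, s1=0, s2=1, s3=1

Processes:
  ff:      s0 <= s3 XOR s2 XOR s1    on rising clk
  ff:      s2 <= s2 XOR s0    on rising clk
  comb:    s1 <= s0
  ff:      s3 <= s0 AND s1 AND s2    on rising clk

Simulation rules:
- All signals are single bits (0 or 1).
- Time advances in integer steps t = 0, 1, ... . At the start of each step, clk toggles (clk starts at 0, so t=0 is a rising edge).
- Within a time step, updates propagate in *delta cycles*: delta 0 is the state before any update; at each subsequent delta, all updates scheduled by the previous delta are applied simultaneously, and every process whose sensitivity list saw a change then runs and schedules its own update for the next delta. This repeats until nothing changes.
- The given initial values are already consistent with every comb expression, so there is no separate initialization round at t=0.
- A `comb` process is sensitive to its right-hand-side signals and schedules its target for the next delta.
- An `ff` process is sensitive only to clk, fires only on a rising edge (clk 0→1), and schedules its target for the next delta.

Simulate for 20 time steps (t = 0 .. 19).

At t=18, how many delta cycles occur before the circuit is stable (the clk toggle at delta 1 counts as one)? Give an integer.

3

t=0 Δ0: s0=0 clk=0 s3=1 s2=1 s1=0
  Δ1: clk:0→1
  Δ2: s3:1→0
  (2Δ to stable)
t=1 Δ0: s0=0 clk=1 s3=0 s2=1 s1=0
  Δ1: clk:1→0
  (1Δ to stable)
t=2 Δ0: s0=0 clk=0 s3=0 s2=1 s1=0
  Δ1: clk:0→1
  Δ2: s0:0→1
  Δ3: s1:0→1
  (3Δ to stable)
t=3 Δ0: s0=1 clk=1 s3=0 s2=1 s1=1
  Δ1: clk:1→0
  (1Δ to stable)
t=4 Δ0: s0=1 clk=0 s3=0 s2=1 s1=1
  Δ1: clk:0→1
  Δ2: s0:1→0, s3:0→1, s2:1→0
  Δ3: s1:1→0
  (3Δ to stable)
t=5 Δ0: s0=0 clk=1 s3=1 s2=0 s1=0
  Δ1: clk:1→0
  (1Δ to stable)
t=6 Δ0: s0=0 clk=0 s3=1 s2=0 s1=0
  Δ1: clk:0→1
  Δ2: s0:0→1, s3:1→0
  Δ3: s1:0→1
  (3Δ to stable)
t=7 Δ0: s0=1 clk=1 s3=0 s2=0 s1=1
  Δ1: clk:1→0
  (1Δ to stable)
t=8 Δ0: s0=1 clk=0 s3=0 s2=0 s1=1
  Δ1: clk:0→1
  Δ2: s2:0→1
  (2Δ to stable)
t=9 Δ0: s0=1 clk=1 s3=0 s2=1 s1=1
  Δ1: clk:1→0
  (1Δ to stable)
t=10 Δ0: s0=1 clk=0 s3=0 s2=1 s1=1
  Δ1: clk:0→1
  Δ2: s0:1→0, s3:0→1, s2:1→0
  Δ3: s1:1→0
  (3Δ to stable)
t=11 Δ0: s0=0 clk=1 s3=1 s2=0 s1=0
  Δ1: clk:1→0
  (1Δ to stable)
t=12 Δ0: s0=0 clk=0 s3=1 s2=0 s1=0
  Δ1: clk:0→1
  Δ2: s0:0→1, s3:1→0
  Δ3: s1:0→1
  (3Δ to stable)
t=13 Δ0: s0=1 clk=1 s3=0 s2=0 s1=1
  Δ1: clk:1→0
  (1Δ to stable)
t=14 Δ0: s0=1 clk=0 s3=0 s2=0 s1=1
  Δ1: clk:0→1
  Δ2: s2:0→1
  (2Δ to stable)
t=15 Δ0: s0=1 clk=1 s3=0 s2=1 s1=1
  Δ1: clk:1→0
  (1Δ to stable)
t=16 Δ0: s0=1 clk=0 s3=0 s2=1 s1=1
  Δ1: clk:0→1
  Δ2: s0:1→0, s3:0→1, s2:1→0
  Δ3: s1:1→0
  (3Δ to stable)
t=17 Δ0: s0=0 clk=1 s3=1 s2=0 s1=0
  Δ1: clk:1→0
  (1Δ to stable)
t=18 Δ0: s0=0 clk=0 s3=1 s2=0 s1=0
  Δ1: clk:0→1
  Δ2: s0:0→1, s3:1→0
  Δ3: s1:0→1
  (3Δ to stable)
t=19 Δ0: s0=1 clk=1 s3=0 s2=0 s1=1
  Δ1: clk:1→0
  (1Δ to stable)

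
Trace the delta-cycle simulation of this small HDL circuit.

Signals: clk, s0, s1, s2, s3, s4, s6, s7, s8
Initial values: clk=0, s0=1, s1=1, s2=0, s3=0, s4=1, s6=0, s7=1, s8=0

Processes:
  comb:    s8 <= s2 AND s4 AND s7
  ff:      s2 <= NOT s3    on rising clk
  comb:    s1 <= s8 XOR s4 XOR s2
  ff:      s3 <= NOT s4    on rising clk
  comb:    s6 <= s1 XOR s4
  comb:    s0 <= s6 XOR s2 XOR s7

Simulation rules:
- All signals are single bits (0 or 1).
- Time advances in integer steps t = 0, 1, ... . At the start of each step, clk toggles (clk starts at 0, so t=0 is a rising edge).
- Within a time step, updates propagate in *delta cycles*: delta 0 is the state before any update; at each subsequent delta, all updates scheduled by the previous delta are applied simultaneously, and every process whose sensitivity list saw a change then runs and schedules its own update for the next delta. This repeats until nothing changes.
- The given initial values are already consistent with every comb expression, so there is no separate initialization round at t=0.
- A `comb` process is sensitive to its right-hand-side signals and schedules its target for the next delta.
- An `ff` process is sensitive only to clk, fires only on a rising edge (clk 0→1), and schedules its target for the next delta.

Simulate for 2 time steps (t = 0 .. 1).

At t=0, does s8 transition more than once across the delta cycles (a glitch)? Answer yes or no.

t=0 Δ0: s4=1 s7=1 s3=0 s2=0 s6=0 s1=1 clk=0 s8=0 s0=1
  Δ1: clk:0→1
  Δ2: s2:0→1
  Δ3: s1:1→0, s8:0→1, s0:1→0
  Δ4: s6:0→1, s1:0→1
  Δ5: s6:1→0, s0:0→1
  Δ6: s0:1→0
  (6Δ to stable)
t=1 Δ0: s4=1 s7=1 s3=0 s2=1 s6=0 s1=1 clk=1 s8=1 s0=0
  Δ1: clk:1→0
  (1Δ to stable)

no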